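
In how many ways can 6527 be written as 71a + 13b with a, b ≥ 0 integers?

7

gcd(71, 13) = 1  (71 = 5×13 + 6, 13 = 2×6 + 1, 6 = 6×1).
Back-substituting, 71×(-2) + 13×(11) = 1.
Scale by 6527: one solution is (-13054, 71797). Reduce a mod 13: (11, 442).
General: a = 11 + 13t, b = 442 - 71t.
a ≥ 0 ⇒ t ≥ 0; b ≥ 0 ⇒ t ≤ 6. So t ∈ [0, 6]: 7 solutions.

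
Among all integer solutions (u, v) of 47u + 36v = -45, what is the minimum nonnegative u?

gcd(47, 36):
  47 = 1·36 + 11
  36 = 3·11 + 3
  11 = 3·3 + 2
  3 = 1·2 + 1
  2 = 2·1
so gcd(47, 36) = 1.
1 divides -45, so solutions exist.
Back-substitute for Bézout coefficients:
  1 = 3 - 1·2
  ... = 47·(-13) + 36·(17)
Scale by -45/1 = -45: (u₀, v₀) = (585, -765).
General solution: u = 585 + 36t, v = -765 - 47t for integer t.
u ≥ 0: smallest is 585 mod 36 = 9 (at t = -16), with v = -13.

9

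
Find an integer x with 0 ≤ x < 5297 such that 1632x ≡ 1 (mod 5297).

568

gcd(5297, 1632) = 1  (5297 = 3*1632 + 401, 1632 = 4*401 + 28, 401 = 14*28 + 9, 28 = 3*9 + 1, 9 = 9*1).
Back-substituting, 1632*(568) + 5297*(-175) = 1.
So 1632*568 ≡ 1 (mod 5297), and 568 mod 5297 = 568.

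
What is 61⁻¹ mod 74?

17

gcd(74, 61):
  74 = 1×61 + 13
  61 = 4×13 + 9
  13 = 1×9 + 4
  9 = 2×4 + 1
  4 = 4×1
so gcd(74, 61) = 1.
Back-substitute for Bézout coefficients:
  1 = 9 - 2×4
  ... = 61×(17) + 74×(-14)
So 61×17 ≡ 1 (mod 74), and 17 mod 74 = 17.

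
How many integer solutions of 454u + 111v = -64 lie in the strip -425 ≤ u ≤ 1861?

gcd(454, 111) = 1.
By Bézout, 454*(-11) + 111*(45) = 1.
Particular solution: (38, -156).
General solution: u = 38 + 111t, v = -156 - 454t for integer t.
-425 ≤ 38 + 111t ≤ 1861 gives t ∈ [-4, 16], which is 21 values.

21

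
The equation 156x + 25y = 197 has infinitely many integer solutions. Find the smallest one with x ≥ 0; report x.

12

gcd(156, 25):
  156 = 6×25 + 6
  25 = 4×6 + 1
  6 = 6×1
so gcd(156, 25) = 1.
1 divides 197, so solutions exist.
Back-substitute for Bézout coefficients:
  1 = 25 - 4×6
  ... = 156×(-4) + 25×(25)
Scale by 197/1 = 197: (x₀, y₀) = (-788, 4925).
General solution: x = -788 + 25t, y = 4925 - 156t for integer t.
x ≥ 0: smallest is -788 mod 25 = 12 (at t = 32), with y = -67.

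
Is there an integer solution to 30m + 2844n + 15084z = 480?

yes

gcd(2844, 30) = 6  (2844 = 94*30 + 24, 30 = 1*24 + 6, 24 = 4*6).
gcd(6, 15084) = 6.
6 divides 480, so integer solutions exist.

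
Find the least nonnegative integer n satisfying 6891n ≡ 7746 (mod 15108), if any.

gcd(15108, 6891) = 3  (15108 = 2*6891 + 1326, 6891 = 5*1326 + 261, 1326 = 5*261 + 21, 261 = 12*21 + 9, 21 = 2*9 + 3, 9 = 3*3).
3 divides 7746, so solutions exist.
Back-substituting, 6891*(-1447) + 15108*(660) = 3.
So 6891*(-1447) ≡ 3 (mod 15108); multiply by 2582: n ≡ -3736154 (mod 5036).
Smallest nonnegative: n = -3736154 mod 5036 = 558.

558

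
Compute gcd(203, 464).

gcd(464, 203) = 29  (464 = 2*203 + 58, 203 = 3*58 + 29, 58 = 2*29).

29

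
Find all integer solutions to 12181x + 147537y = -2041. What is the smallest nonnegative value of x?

6395

gcd(147537, 12181):
  147537 = 12×12181 + 1365
  12181 = 8×1365 + 1261
  1365 = 1×1261 + 104
  1261 = 12×104 + 13
  104 = 8×13
so gcd(147537, 12181) = 13.
13 divides -2041, so solutions exist.
Back-substitute for Bézout coefficients:
  13 = 1261 - 12×104
  ... = 12181×(1405) + 147537×(-116)
Scale by -2041/13 = -157: (x₀, y₀) = (-220585, 18212).
General solution: x = -220585 + 11349t, y = 18212 - 937t for integer t.
x ≥ 0: smallest is -220585 mod 11349 = 6395 (at t = 20), with y = -528.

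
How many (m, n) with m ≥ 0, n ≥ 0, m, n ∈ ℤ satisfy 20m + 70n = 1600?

gcd(70, 20) = 10.
By Bézout, 20*(-3) + 70*(1) = 10.
One solution: (3, 22).
General: m = 3 + 7t, n = 22 - 2t.
m ≥ 0 ⇒ t ≥ 0; n ≥ 0 ⇒ t ≤ 11. So t ∈ [0, 11]: 12 solutions.

12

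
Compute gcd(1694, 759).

11

gcd(1694, 759):
  1694 = 2·759 + 176
  759 = 4·176 + 55
  176 = 3·55 + 11
  55 = 5·11
so gcd(1694, 759) = 11.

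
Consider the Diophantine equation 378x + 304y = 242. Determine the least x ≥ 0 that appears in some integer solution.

gcd(378, 304):
  378 = 1*304 + 74
  304 = 4*74 + 8
  74 = 9*8 + 2
  8 = 4*2
so gcd(378, 304) = 2.
2 divides 242, so solutions exist.
Back-substitute for Bézout coefficients:
  2 = 74 - 9*8
  ... = 378*(37) + 304*(-46)
Scale by 242/2 = 121: (x₀, y₀) = (4477, -5566).
General solution: x = 4477 + 152t, y = -5566 - 189t for integer t.
x ≥ 0: smallest is 4477 mod 152 = 69 (at t = -29), with y = -85.

69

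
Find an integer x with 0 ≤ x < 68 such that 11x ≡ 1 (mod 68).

gcd(68, 11) = 1  (68 = 6·11 + 2, 11 = 5·2 + 1, 2 = 2·1).
Back-substituting, 11·(31) + 68·(-5) = 1.
So 11·31 ≡ 1 (mod 68), and 31 mod 68 = 31.

31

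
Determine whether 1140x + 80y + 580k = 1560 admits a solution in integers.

gcd(1140, 80) = 20  (1140 = 14×80 + 20, 80 = 4×20).
gcd(20, 580) = 20.
20 divides 1560, so integer solutions exist.

yes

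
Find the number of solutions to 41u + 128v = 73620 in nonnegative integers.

14

gcd(128, 41) = 1  (128 = 3×41 + 5, 41 = 8×5 + 1, 5 = 5×1).
Back-substituting, 41×(25) + 128×(-8) = 1.
Scale by 73620: one solution is (1840500, -588960). Reduce u mod 128: (116, 538).
General: u = 116 + 128t, v = 538 - 41t.
u ≥ 0 ⇒ t ≥ 0; v ≥ 0 ⇒ t ≤ 13. So t ∈ [0, 13]: 14 solutions.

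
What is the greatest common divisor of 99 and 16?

1

gcd(99, 16):
  99 = 6*16 + 3
  16 = 5*3 + 1
  3 = 3*1
so gcd(99, 16) = 1.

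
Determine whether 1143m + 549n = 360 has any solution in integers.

gcd(1143, 549) = 9  (1143 = 2×549 + 45, 549 = 12×45 + 9, 45 = 5×9).
9 divides 360, so integer solutions exist.

yes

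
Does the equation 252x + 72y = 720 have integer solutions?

gcd(252, 72) = 36  (252 = 3×72 + 36, 72 = 2×36).
36 divides 720, so integer solutions exist.

yes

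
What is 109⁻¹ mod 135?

109

gcd(135, 109) = 1  (135 = 1×109 + 26, 109 = 4×26 + 5, 26 = 5×5 + 1, 5 = 5×1).
Back-substituting, 109×(-26) + 135×(21) = 1.
So 109×-26 ≡ 1 (mod 135), and -26 mod 135 = 109.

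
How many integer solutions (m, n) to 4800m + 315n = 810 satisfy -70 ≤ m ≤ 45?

gcd(4800, 315):
  4800 = 15·315 + 75
  315 = 4·75 + 15
  75 = 5·15
so gcd(4800, 315) = 15.
Back-substitute for Bézout coefficients:
  15 = 315 - 4·75
  ... = 4800·(-4) + 315·(61)
Scale by 54: particular solution (-216, 3294); reduce m mod 21: (15, -226).
General solution: m = 15 + 21t, n = -226 - 320t for integer t.
-70 ≤ 15 + 21t ≤ 45 gives t ∈ [-4, 1], which is 6 values.

6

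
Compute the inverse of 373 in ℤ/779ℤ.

236

gcd(779, 373) = 1  (779 = 2·373 + 33, 373 = 11·33 + 10, 33 = 3·10 + 3, 10 = 3·3 + 1, 3 = 3·1).
Back-substituting, 373·(236) + 779·(-113) = 1.
So 373·236 ≡ 1 (mod 779), and 236 mod 779 = 236.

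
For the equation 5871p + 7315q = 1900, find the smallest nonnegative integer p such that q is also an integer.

100

gcd(7315, 5871):
  7315 = 1×5871 + 1444
  5871 = 4×1444 + 95
  1444 = 15×95 + 19
  95 = 5×19
so gcd(7315, 5871) = 19.
19 divides 1900, so solutions exist.
Back-substitute for Bézout coefficients:
  19 = 1444 - 15×95
  ... = 5871×(-76) + 7315×(61)
Scale by 1900/19 = 100: (p₀, q₀) = (-7600, 6100).
General solution: p = -7600 + 385t, q = 6100 - 309t for integer t.
p ≥ 0: smallest is -7600 mod 385 = 100 (at t = 20), with q = -80.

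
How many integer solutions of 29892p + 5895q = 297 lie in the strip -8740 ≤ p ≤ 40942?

gcd(29892, 5895) = 3  (29892 = 5·5895 + 417, 5895 = 14·417 + 57, 417 = 7·57 + 18, 57 = 3·18 + 3, 18 = 6·3).
Back-substituting, 29892·(-311) + 5895·(1577) = 3.
Scale by 99: particular solution (-30789, 156123); reduce p mod 1965: (651, -3301).
General solution: p = 651 + 1965t, q = -3301 - 9964t for integer t.
-8740 ≤ 651 + 1965t ≤ 40942 gives t ∈ [-4, 20], which is 25 values.

25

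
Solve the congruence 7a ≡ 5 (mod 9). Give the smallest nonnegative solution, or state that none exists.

2

gcd(9, 7):
  9 = 1*7 + 2
  7 = 3*2 + 1
  2 = 2*1
so gcd(9, 7) = 1.
1 divides 5, so solutions exist.
Back-substitute for Bézout coefficients:
  1 = 7 - 3*2
  ... = 7*(4) + 9*(-3)
So 7*(4) ≡ 1 (mod 9); multiply by 5: a ≡ 20 (mod 9).
Smallest nonnegative: a = 20 mod 9 = 2.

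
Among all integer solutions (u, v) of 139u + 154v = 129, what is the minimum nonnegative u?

53

gcd(154, 139):
  154 = 1×139 + 15
  139 = 9×15 + 4
  15 = 3×4 + 3
  4 = 1×3 + 1
  3 = 3×1
so gcd(154, 139) = 1.
1 divides 129, so solutions exist.
Back-substitute for Bézout coefficients:
  1 = 4 - 1×3
  ... = 139×(41) + 154×(-37)
Scale by 129/1 = 129: (u₀, v₀) = (5289, -4773).
General solution: u = 5289 + 154t, v = -4773 - 139t for integer t.
u ≥ 0: smallest is 5289 mod 154 = 53 (at t = -34), with v = -47.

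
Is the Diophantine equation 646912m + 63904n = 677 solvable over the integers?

gcd(646912, 63904):
  646912 = 10·63904 + 7872
  63904 = 8·7872 + 928
  7872 = 8·928 + 448
  928 = 2·448 + 32
  448 = 14·32
so gcd(646912, 63904) = 32.
32 does not divide 677 (remainder 5), so no integer solutions.

no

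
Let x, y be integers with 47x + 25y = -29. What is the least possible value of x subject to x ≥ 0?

18

gcd(47, 25) = 1.
1 divides -29, so solutions exist.
By Bézout, 47·(8) + 25·(-15) = 1.
Scale by -29/1 = -29: (x₀, y₀) = (-232, 435).
General solution: x = -232 + 25t, y = 435 - 47t for integer t.
x ≥ 0: smallest is -232 mod 25 = 18 (at t = 10), with y = -35.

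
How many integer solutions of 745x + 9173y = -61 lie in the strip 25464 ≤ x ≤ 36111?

1

gcd(9173, 745) = 1  (9173 = 12*745 + 233, 745 = 3*233 + 46, 233 = 5*46 + 3, 46 = 15*3 + 1, 3 = 3*1).
Back-substituting, 745*(2992) + 9173*(-243) = 1.
Scale by -61: particular solution (-182512, 14823); reduce x mod 9173: (948, -77).
General solution: x = 948 + 9173t, y = -77 - 745t for integer t.
25464 ≤ 948 + 9173t ≤ 36111 gives t ∈ [3, 3], which is 1 value.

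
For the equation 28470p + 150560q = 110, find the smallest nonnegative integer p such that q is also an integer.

2549

gcd(150560, 28470):
  150560 = 5*28470 + 8210
  28470 = 3*8210 + 3840
  8210 = 2*3840 + 530
  3840 = 7*530 + 130
  530 = 4*130 + 10
  130 = 13*10
so gcd(150560, 28470) = 10.
10 divides 110, so solutions exist.
Back-substitute for Bézout coefficients:
  10 = 530 - 4*130
  ... = 28470*(-1137) + 150560*(215)
Scale by 110/10 = 11: (p₀, q₀) = (-12507, 2365).
General solution: p = -12507 + 15056t, q = 2365 - 2847t for integer t.
p ≥ 0: smallest is -12507 mod 15056 = 2549 (at t = 1), with q = -482.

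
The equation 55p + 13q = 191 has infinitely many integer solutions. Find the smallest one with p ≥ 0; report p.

gcd(55, 13):
  55 = 4*13 + 3
  13 = 4*3 + 1
  3 = 3*1
so gcd(55, 13) = 1.
1 divides 191, so solutions exist.
Back-substitute for Bézout coefficients:
  1 = 13 - 4*3
  ... = 55*(-4) + 13*(17)
Scale by 191/1 = 191: (p₀, q₀) = (-764, 3247).
General solution: p = -764 + 13t, q = 3247 - 55t for integer t.
p ≥ 0: smallest is -764 mod 13 = 3 (at t = 59), with q = 2.

3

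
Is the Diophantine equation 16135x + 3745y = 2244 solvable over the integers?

gcd(16135, 3745):
  16135 = 4·3745 + 1155
  3745 = 3·1155 + 280
  1155 = 4·280 + 35
  280 = 8·35
so gcd(16135, 3745) = 35.
35 does not divide 2244 (remainder 4), so no integer solutions.

no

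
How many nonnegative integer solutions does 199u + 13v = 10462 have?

gcd(199, 13) = 1  (199 = 15*13 + 4, 13 = 3*4 + 1, 4 = 4*1).
Back-substituting, 199*(-3) + 13*(46) = 1.
Scale by 10462: one solution is (-31386, 481252). Reduce u mod 13: (9, 667).
General: u = 9 + 13t, v = 667 - 199t.
u ≥ 0 ⇒ t ≥ 0; v ≥ 0 ⇒ t ≤ 3. So t ∈ [0, 3]: 4 solutions.

4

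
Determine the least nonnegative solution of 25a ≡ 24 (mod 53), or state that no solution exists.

gcd(53, 25) = 1  (53 = 2*25 + 3, 25 = 8*3 + 1, 3 = 3*1).
1 divides 24, so solutions exist.
Back-substituting, 25*(17) + 53*(-8) = 1.
So 25*(17) ≡ 1 (mod 53); multiply by 24: a ≡ 408 (mod 53).
Smallest nonnegative: a = 408 mod 53 = 37.

37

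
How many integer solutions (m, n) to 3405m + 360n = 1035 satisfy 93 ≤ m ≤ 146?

2

gcd(3405, 360) = 15.
By Bézout, 3405×(11) + 360×(-104) = 15.
Particular solution: (15, -139).
General solution: m = 15 + 24t, n = -139 - 227t for integer t.
93 ≤ 15 + 24t ≤ 146 gives t ∈ [4, 5], which is 2 values.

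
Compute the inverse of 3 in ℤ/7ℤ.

gcd(7, 3) = 1.
By Bézout, 3·(-2) + 7·(1) = 1.
So 3·-2 ≡ 1 (mod 7), and -2 mod 7 = 5.

5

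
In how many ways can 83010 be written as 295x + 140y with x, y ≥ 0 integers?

10

gcd(295, 140) = 5.
By Bézout, 295·(-9) + 140·(19) = 5.
One solution: (18, 555).
General: x = 18 + 28t, y = 555 - 59t.
x ≥ 0 ⇒ t ≥ 0; y ≥ 0 ⇒ t ≤ 9. So t ∈ [0, 9]: 10 solutions.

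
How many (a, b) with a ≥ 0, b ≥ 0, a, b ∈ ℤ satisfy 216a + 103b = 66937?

3

gcd(216, 103) = 1.
By Bézout, 216*(31) + 103*(-65) = 1.
One solution: (9, 631).
General: a = 9 + 103t, b = 631 - 216t.
a ≥ 0 ⇒ t ≥ 0; b ≥ 0 ⇒ t ≤ 2. So t ∈ [0, 2]: 3 solutions.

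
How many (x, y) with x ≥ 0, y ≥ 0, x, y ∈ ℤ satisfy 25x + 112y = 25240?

9

gcd(112, 25):
  112 = 4*25 + 12
  25 = 2*12 + 1
  12 = 12*1
so gcd(112, 25) = 1.
Back-substitute for Bézout coefficients:
  1 = 25 - 2*12
  ... = 25*(9) + 112*(-2)
Scale by 25240: one solution is (227160, -50480). Reduce x mod 112: (24, 220).
General: x = 24 + 112t, y = 220 - 25t.
x ≥ 0 ⇒ t ≥ 0; y ≥ 0 ⇒ t ≤ 8. So t ∈ [0, 8]: 9 solutions.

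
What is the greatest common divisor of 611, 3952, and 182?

gcd(3952, 611) = 13  (3952 = 6*611 + 286, 611 = 2*286 + 39, 286 = 7*39 + 13, 39 = 3*13).
gcd(13, 182) = 13.

13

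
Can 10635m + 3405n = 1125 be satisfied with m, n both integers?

gcd(10635, 3405) = 15  (10635 = 3×3405 + 420, 3405 = 8×420 + 45, 420 = 9×45 + 15, 45 = 3×15).
15 divides 1125, so integer solutions exist.

yes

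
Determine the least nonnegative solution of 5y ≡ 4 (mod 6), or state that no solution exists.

gcd(6, 5):
  6 = 1*5 + 1
  5 = 5*1
so gcd(6, 5) = 1.
1 divides 4, so solutions exist.
Back-substitute for Bézout coefficients:
  1 = 6 - 1*5
  ... = 5*(-1) + 6*(1)
So 5*(-1) ≡ 1 (mod 6); multiply by 4: y ≡ -4 (mod 6).
Smallest nonnegative: y = -4 mod 6 = 2.

2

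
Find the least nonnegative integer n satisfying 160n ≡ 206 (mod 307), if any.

gcd(307, 160) = 1  (307 = 1·160 + 147, 160 = 1·147 + 13, 147 = 11·13 + 4, 13 = 3·4 + 1, 4 = 4·1).
1 divides 206, so solutions exist.
Back-substituting, 160·(71) + 307·(-37) = 1.
So 160·(71) ≡ 1 (mod 307); multiply by 206: n ≡ 14626 (mod 307).
Smallest nonnegative: n = 14626 mod 307 = 197.

197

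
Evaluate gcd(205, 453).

gcd(453, 205):
  453 = 2×205 + 43
  205 = 4×43 + 33
  43 = 1×33 + 10
  33 = 3×10 + 3
  10 = 3×3 + 1
  3 = 3×1
so gcd(453, 205) = 1.

1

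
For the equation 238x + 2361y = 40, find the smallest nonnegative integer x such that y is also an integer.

1885

gcd(2361, 238) = 1  (2361 = 9×238 + 219, 238 = 1×219 + 19, 219 = 11×19 + 10, 19 = 1×10 + 9, 10 = 1×9 + 1, 9 = 9×1).
1 divides 40, so solutions exist.
Back-substituting, 238×(-248) + 2361×(25) = 1.
Scale by 40/1 = 40: (x₀, y₀) = (-9920, 1000).
General solution: x = -9920 + 2361t, y = 1000 - 238t for integer t.
x ≥ 0: smallest is -9920 mod 2361 = 1885 (at t = 5), with y = -190.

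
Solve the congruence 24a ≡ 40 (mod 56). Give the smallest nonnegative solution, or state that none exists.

gcd(56, 24) = 8  (56 = 2·24 + 8, 24 = 3·8).
8 divides 40, so solutions exist.
Back-substituting, 24·(-2) + 56·(1) = 8.
So 24·(-2) ≡ 8 (mod 56); multiply by 5: a ≡ -10 (mod 7).
Smallest nonnegative: a = -10 mod 7 = 4.

4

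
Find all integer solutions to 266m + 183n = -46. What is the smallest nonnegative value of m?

70

gcd(266, 183):
  266 = 1*183 + 83
  183 = 2*83 + 17
  83 = 4*17 + 15
  17 = 1*15 + 2
  15 = 7*2 + 1
  2 = 2*1
so gcd(266, 183) = 1.
1 divides -46, so solutions exist.
Back-substitute for Bézout coefficients:
  1 = 15 - 7*2
  ... = 266*(86) + 183*(-125)
Scale by -46/1 = -46: (m₀, n₀) = (-3956, 5750).
General solution: m = -3956 + 183t, n = 5750 - 266t for integer t.
m ≥ 0: smallest is -3956 mod 183 = 70 (at t = 22), with n = -102.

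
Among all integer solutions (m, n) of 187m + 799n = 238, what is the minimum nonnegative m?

44

gcd(799, 187) = 17  (799 = 4·187 + 51, 187 = 3·51 + 34, 51 = 1·34 + 17, 34 = 2·17).
17 divides 238, so solutions exist.
Back-substituting, 187·(-17) + 799·(4) = 17.
Scale by 238/17 = 14: (m₀, n₀) = (-238, 56).
General solution: m = -238 + 47t, n = 56 - 11t for integer t.
m ≥ 0: smallest is -238 mod 47 = 44 (at t = 6), with n = -10.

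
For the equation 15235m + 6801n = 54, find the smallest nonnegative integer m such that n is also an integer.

429

gcd(15235, 6801):
  15235 = 2×6801 + 1633
  6801 = 4×1633 + 269
  1633 = 6×269 + 19
  269 = 14×19 + 3
  19 = 6×3 + 1
  3 = 3×1
so gcd(15235, 6801) = 1.
1 divides 54, so solutions exist.
Back-substitute for Bézout coefficients:
  1 = 19 - 6×3
  ... = 15235×(2149) + 6801×(-4814)
Scale by 54/1 = 54: (m₀, n₀) = (116046, -259956).
General solution: m = 116046 + 6801t, n = -259956 - 15235t for integer t.
m ≥ 0: smallest is 116046 mod 6801 = 429 (at t = -17), with n = -961.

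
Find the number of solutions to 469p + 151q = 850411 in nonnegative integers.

12

gcd(469, 151):
  469 = 3×151 + 16
  151 = 9×16 + 7
  16 = 2×7 + 2
  7 = 3×2 + 1
  2 = 2×1
so gcd(469, 151) = 1.
Back-substitute for Bézout coefficients:
  1 = 7 - 3×2
  ... = 469×(-66) + 151×(205)
Scale by 850411: one solution is (-56127126, 174334255). Reduce p mod 151: (27, 5548).
General: p = 27 + 151t, q = 5548 - 469t.
p ≥ 0 ⇒ t ≥ 0; q ≥ 0 ⇒ t ≤ 11. So t ∈ [0, 11]: 12 solutions.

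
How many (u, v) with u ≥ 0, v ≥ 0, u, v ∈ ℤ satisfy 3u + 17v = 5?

gcd(17, 3) = 1  (17 = 5×3 + 2, 3 = 1×2 + 1, 2 = 2×1).
Back-substituting, 3×(6) + 17×(-1) = 1.
Scale by 5: one solution is (30, -5). Reduce u mod 17: (13, -2).
General: u = 13 + 17t, v = -2 - 3t.
u ≥ 0 ⇒ t ≥ 0; v ≥ 0 ⇒ t ≤ -1. So t ∈ [0, -1]: 0 solutions.

0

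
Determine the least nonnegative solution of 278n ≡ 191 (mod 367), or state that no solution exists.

303

gcd(367, 278) = 1.
1 divides 191, so solutions exist.
By Bézout, 278·(-33) + 367·(25) = 1.
So 278·(-33) ≡ 1 (mod 367); multiply by 191: n ≡ -6303 (mod 367).
Smallest nonnegative: n = -6303 mod 367 = 303.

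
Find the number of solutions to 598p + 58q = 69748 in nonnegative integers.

gcd(598, 58):
  598 = 10*58 + 18
  58 = 3*18 + 4
  18 = 4*4 + 2
  4 = 2*2
so gcd(598, 58) = 2.
Back-substitute for Bézout coefficients:
  2 = 18 - 4*4
  ... = 598*(13) + 58*(-134)
Scale by 34874: one solution is (453362, -4673116). Reduce p mod 29: (5, 1151).
General: p = 5 + 29t, q = 1151 - 299t.
p ≥ 0 ⇒ t ≥ 0; q ≥ 0 ⇒ t ≤ 3. So t ∈ [0, 3]: 4 solutions.

4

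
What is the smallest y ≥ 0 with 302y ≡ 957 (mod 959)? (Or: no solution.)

362

gcd(959, 302) = 1.
1 divides 957, so solutions exist.
By Bézout, 302·(-181) + 959·(57) = 1.
So 302·(-181) ≡ 1 (mod 959); multiply by 957: y ≡ -173217 (mod 959).
Smallest nonnegative: y = -173217 mod 959 = 362.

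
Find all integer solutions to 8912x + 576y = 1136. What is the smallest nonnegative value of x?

gcd(8912, 576):
  8912 = 15*576 + 272
  576 = 2*272 + 32
  272 = 8*32 + 16
  32 = 2*16
so gcd(8912, 576) = 16.
16 divides 1136, so solutions exist.
Back-substitute for Bézout coefficients:
  16 = 272 - 8*32
  ... = 8912*(17) + 576*(-263)
Scale by 1136/16 = 71: (x₀, y₀) = (1207, -18673).
General solution: x = 1207 + 36t, y = -18673 - 557t for integer t.
x ≥ 0: smallest is 1207 mod 36 = 19 (at t = -33), with y = -292.

19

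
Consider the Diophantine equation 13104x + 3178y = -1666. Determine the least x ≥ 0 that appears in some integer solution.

gcd(13104, 3178):
  13104 = 4·3178 + 392
  3178 = 8·392 + 42
  392 = 9·42 + 14
  42 = 3·14
so gcd(13104, 3178) = 14.
14 divides -1666, so solutions exist.
Back-substitute for Bézout coefficients:
  14 = 392 - 9·42
  ... = 13104·(73) + 3178·(-301)
Scale by -1666/14 = -119: (x₀, y₀) = (-8687, 35819).
General solution: x = -8687 + 227t, y = 35819 - 936t for integer t.
x ≥ 0: smallest is -8687 mod 227 = 166 (at t = 39), with y = -685.

166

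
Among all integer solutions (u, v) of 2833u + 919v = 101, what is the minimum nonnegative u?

gcd(2833, 919) = 1  (2833 = 3×919 + 76, 919 = 12×76 + 7, 76 = 10×7 + 6, 7 = 1×6 + 1, 6 = 6×1).
1 divides 101, so solutions exist.
Back-substituting, 2833×(-133) + 919×(410) = 1.
Scale by 101/1 = 101: (u₀, v₀) = (-13433, 41410).
General solution: u = -13433 + 919t, v = 41410 - 2833t for integer t.
u ≥ 0: smallest is -13433 mod 919 = 352 (at t = 15), with v = -1085.

352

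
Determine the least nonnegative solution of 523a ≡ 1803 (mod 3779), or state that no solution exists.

gcd(3779, 523) = 1  (3779 = 7×523 + 118, 523 = 4×118 + 51, 118 = 2×51 + 16, 51 = 3×16 + 3, 16 = 5×3 + 1, 3 = 3×1).
1 divides 1803, so solutions exist.
Back-substituting, 523×(-1185) + 3779×(164) = 1.
So 523×(-1185) ≡ 1 (mod 3779); multiply by 1803: a ≡ -2136555 (mod 3779).
Smallest nonnegative: a = -2136555 mod 3779 = 2359.

2359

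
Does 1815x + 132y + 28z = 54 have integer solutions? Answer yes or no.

gcd(1815, 132) = 33  (1815 = 13*132 + 99, 132 = 1*99 + 33, 99 = 3*33).
gcd(33, 28) = 1.
1 divides 54, so integer solutions exist.

yes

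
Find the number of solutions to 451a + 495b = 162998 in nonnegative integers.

gcd(495, 451) = 11  (495 = 1*451 + 44, 451 = 10*44 + 11, 44 = 4*11).
Back-substituting, 451*(11) + 495*(-10) = 11.
Scale by 14818: one solution is (162998, -148180). Reduce a mod 45: (8, 322).
General: a = 8 + 45t, b = 322 - 41t.
a ≥ 0 ⇒ t ≥ 0; b ≥ 0 ⇒ t ≤ 7. So t ∈ [0, 7]: 8 solutions.

8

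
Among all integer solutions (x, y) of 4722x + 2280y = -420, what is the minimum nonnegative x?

110

gcd(4722, 2280):
  4722 = 2·2280 + 162
  2280 = 14·162 + 12
  162 = 13·12 + 6
  12 = 2·6
so gcd(4722, 2280) = 6.
6 divides -420, so solutions exist.
Back-substitute for Bézout coefficients:
  6 = 162 - 13·12
  ... = 4722·(183) + 2280·(-379)
Scale by -420/6 = -70: (x₀, y₀) = (-12810, 26530).
General solution: x = -12810 + 380t, y = 26530 - 787t for integer t.
x ≥ 0: smallest is -12810 mod 380 = 110 (at t = 34), with y = -228.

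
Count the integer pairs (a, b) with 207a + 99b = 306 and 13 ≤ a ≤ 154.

12

gcd(207, 99):
  207 = 2*99 + 9
  99 = 11*9
so gcd(207, 99) = 9.
Back-substitute for Bézout coefficients:
  9 = 207 - 2*99
  ... = 207*(1) + 99*(-2)
Scale by 34: particular solution (34, -68); reduce a mod 11: (1, 1).
General solution: a = 1 + 11t, b = 1 - 23t for integer t.
13 ≤ 1 + 11t ≤ 154 gives t ∈ [2, 13], which is 12 values.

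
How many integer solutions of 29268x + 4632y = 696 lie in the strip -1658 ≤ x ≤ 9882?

30

gcd(29268, 4632) = 12  (29268 = 6*4632 + 1476, 4632 = 3*1476 + 204, 1476 = 7*204 + 48, 204 = 4*48 + 12, 48 = 4*12).
Back-substituting, 29268*(-91) + 4632*(575) = 12.
Scale by 58: particular solution (-5278, 33350); reduce x mod 386: (126, -796).
General solution: x = 126 + 386t, y = -796 - 2439t for integer t.
-1658 ≤ 126 + 386t ≤ 9882 gives t ∈ [-4, 25], which is 30 values.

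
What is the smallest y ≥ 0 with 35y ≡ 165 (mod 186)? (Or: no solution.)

111

gcd(186, 35):
  186 = 5*35 + 11
  35 = 3*11 + 2
  11 = 5*2 + 1
  2 = 2*1
so gcd(186, 35) = 1.
1 divides 165, so solutions exist.
Back-substitute for Bézout coefficients:
  1 = 11 - 5*2
  ... = 35*(-85) + 186*(16)
So 35*(-85) ≡ 1 (mod 186); multiply by 165: y ≡ -14025 (mod 186).
Smallest nonnegative: y = -14025 mod 186 = 111.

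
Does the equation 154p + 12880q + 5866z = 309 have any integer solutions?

no

gcd(12880, 154) = 14  (12880 = 83×154 + 98, 154 = 1×98 + 56, 98 = 1×56 + 42, 56 = 1×42 + 14, 42 = 3×14).
gcd(14, 5866) = 14.
14 does not divide 309 (remainder 1), so no integer solutions.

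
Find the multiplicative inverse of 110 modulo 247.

gcd(247, 110) = 1  (247 = 2*110 + 27, 110 = 4*27 + 2, 27 = 13*2 + 1, 2 = 2*1).
Back-substituting, 110*(-119) + 247*(53) = 1.
So 110*-119 ≡ 1 (mod 247), and -119 mod 247 = 128.

128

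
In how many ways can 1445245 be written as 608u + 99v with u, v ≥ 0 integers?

24

gcd(608, 99):
  608 = 6·99 + 14
  99 = 7·14 + 1
  14 = 14·1
so gcd(608, 99) = 1.
Back-substitute for Bézout coefficients:
  1 = 99 - 7·14
  ... = 608·(-7) + 99·(43)
Scale by 1445245: one solution is (-10116715, 62145535). Reduce u mod 99: (95, 14015).
General: u = 95 + 99t, v = 14015 - 608t.
u ≥ 0 ⇒ t ≥ 0; v ≥ 0 ⇒ t ≤ 23. So t ∈ [0, 23]: 24 solutions.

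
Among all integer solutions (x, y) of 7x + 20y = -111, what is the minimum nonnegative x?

7

gcd(20, 7) = 1  (20 = 2·7 + 6, 7 = 1·6 + 1, 6 = 6·1).
1 divides -111, so solutions exist.
Back-substituting, 7·(3) + 20·(-1) = 1.
Scale by -111/1 = -111: (x₀, y₀) = (-333, 111).
General solution: x = -333 + 20t, y = 111 - 7t for integer t.
x ≥ 0: smallest is -333 mod 20 = 7 (at t = 17), with y = -8.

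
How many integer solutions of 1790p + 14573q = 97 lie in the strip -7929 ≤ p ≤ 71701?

5

gcd(14573, 1790) = 1.
By Bézout, 1790×(2304) + 14573×(-283) = 1.
Particular solution: (4893, -601).
General solution: p = 4893 + 14573t, q = -601 - 1790t for integer t.
-7929 ≤ 4893 + 14573t ≤ 71701 gives t ∈ [0, 4], which is 5 values.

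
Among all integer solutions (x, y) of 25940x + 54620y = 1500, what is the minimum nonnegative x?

gcd(54620, 25940) = 20  (54620 = 2·25940 + 2740, 25940 = 9·2740 + 1280, 2740 = 2·1280 + 180, 1280 = 7·180 + 20, 180 = 9·20).
20 divides 1500, so solutions exist.
Back-substituting, 25940·(299) + 54620·(-142) = 20.
Scale by 1500/20 = 75: (x₀, y₀) = (22425, -10650).
General solution: x = 22425 + 2731t, y = -10650 - 1297t for integer t.
x ≥ 0: smallest is 22425 mod 2731 = 577 (at t = -8), with y = -274.

577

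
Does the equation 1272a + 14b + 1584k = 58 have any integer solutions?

yes

gcd(1272, 14) = 2  (1272 = 90×14 + 12, 14 = 1×12 + 2, 12 = 6×2).
gcd(2, 1584) = 2.
2 divides 58, so integer solutions exist.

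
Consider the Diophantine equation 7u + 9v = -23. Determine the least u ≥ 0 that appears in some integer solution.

gcd(9, 7) = 1.
1 divides -23, so solutions exist.
By Bézout, 7*(4) + 9*(-3) = 1.
Scale by -23/1 = -23: (u₀, v₀) = (-92, 69).
General solution: u = -92 + 9t, v = 69 - 7t for integer t.
u ≥ 0: smallest is -92 mod 9 = 7 (at t = 11), with v = -8.

7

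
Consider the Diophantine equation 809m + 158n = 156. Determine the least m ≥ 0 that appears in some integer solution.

gcd(809, 158):
  809 = 5×158 + 19
  158 = 8×19 + 6
  19 = 3×6 + 1
  6 = 6×1
so gcd(809, 158) = 1.
1 divides 156, so solutions exist.
Back-substitute for Bézout coefficients:
  1 = 19 - 3×6
  ... = 809×(25) + 158×(-128)
Scale by 156/1 = 156: (m₀, n₀) = (3900, -19968).
General solution: m = 3900 + 158t, n = -19968 - 809t for integer t.
m ≥ 0: smallest is 3900 mod 158 = 108 (at t = -24), with n = -552.

108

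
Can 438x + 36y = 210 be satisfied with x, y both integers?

gcd(438, 36):
  438 = 12×36 + 6
  36 = 6×6
so gcd(438, 36) = 6.
6 divides 210, so integer solutions exist.

yes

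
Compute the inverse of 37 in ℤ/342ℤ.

gcd(342, 37) = 1.
By Bézout, 37×(37) + 342×(-4) = 1.
So 37×37 ≡ 1 (mod 342), and 37 mod 342 = 37.

37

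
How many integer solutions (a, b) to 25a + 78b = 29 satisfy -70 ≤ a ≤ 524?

gcd(78, 25) = 1  (78 = 3*25 + 3, 25 = 8*3 + 1, 3 = 3*1).
Back-substituting, 25*(25) + 78*(-8) = 1.
Scale by 29: particular solution (725, -232); reduce a mod 78: (23, -7).
General solution: a = 23 + 78t, b = -7 - 25t for integer t.
-70 ≤ 23 + 78t ≤ 524 gives t ∈ [-1, 6], which is 8 values.

8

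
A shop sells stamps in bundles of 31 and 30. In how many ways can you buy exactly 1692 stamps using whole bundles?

Need nonnegative integers with 31j + 30k = 1692.
gcd(31, 30) = 1, and 31·(1) + 30·(-1) = 1.
So (j₀, k₀) = (1692, -1692); general j = 1692 + 30t, k = -1692 - 31t.
j ≥ 0 ⇒ t ≥ -56; k ≥ 0 ⇒ t ≤ -55. That's 2 values of t.

2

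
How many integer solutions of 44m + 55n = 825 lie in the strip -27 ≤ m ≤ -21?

1

gcd(55, 44) = 11.
By Bézout, 44×(-1) + 55×(1) = 11.
Particular solution: (0, 15).
General solution: m = 0 + 5t, n = 15 - 4t for integer t.
-27 ≤ 0 + 5t ≤ -21 gives t ∈ [-5, -5], which is 1 value.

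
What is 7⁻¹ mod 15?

13

gcd(15, 7):
  15 = 2×7 + 1
  7 = 7×1
so gcd(15, 7) = 1.
Back-substitute for Bézout coefficients:
  1 = 15 - 2×7
  ... = 7×(-2) + 15×(1)
So 7×-2 ≡ 1 (mod 15), and -2 mod 15 = 13.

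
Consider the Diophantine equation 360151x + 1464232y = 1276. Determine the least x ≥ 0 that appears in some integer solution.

41148

gcd(1464232, 360151):
  1464232 = 4*360151 + 23628
  360151 = 15*23628 + 5731
  23628 = 4*5731 + 704
  5731 = 8*704 + 99
  704 = 7*99 + 11
  99 = 9*11
so gcd(1464232, 360151) = 11.
11 divides 1276, so solutions exist.
Back-substitute for Bézout coefficients:
  11 = 704 - 7*99
  ... = 360151*(-14563) + 1464232*(3582)
Scale by 1276/11 = 116: (x₀, y₀) = (-1689308, 415512).
General solution: x = -1689308 + 133112t, y = 415512 - 32741t for integer t.
x ≥ 0: smallest is -1689308 mod 133112 = 41148 (at t = 13), with y = -10121.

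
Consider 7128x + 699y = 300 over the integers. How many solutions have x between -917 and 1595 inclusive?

11

gcd(7128, 699) = 3  (7128 = 10×699 + 138, 699 = 5×138 + 9, 138 = 15×9 + 3, 9 = 3×3).
Back-substituting, 7128×(76) + 699×(-775) = 3.
Scale by 100: particular solution (7600, -77500); reduce x mod 233: (144, -1468).
General solution: x = 144 + 233t, y = -1468 - 2376t for integer t.
-917 ≤ 144 + 233t ≤ 1595 gives t ∈ [-4, 6], which is 11 values.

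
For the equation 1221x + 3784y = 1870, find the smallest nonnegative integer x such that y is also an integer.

110

gcd(3784, 1221):
  3784 = 3*1221 + 121
  1221 = 10*121 + 11
  121 = 11*11
so gcd(3784, 1221) = 11.
11 divides 1870, so solutions exist.
Back-substitute for Bézout coefficients:
  11 = 1221 - 10*121
  ... = 1221*(31) + 3784*(-10)
Scale by 1870/11 = 170: (x₀, y₀) = (5270, -1700).
General solution: x = 5270 + 344t, y = -1700 - 111t for integer t.
x ≥ 0: smallest is 5270 mod 344 = 110 (at t = -15), with y = -35.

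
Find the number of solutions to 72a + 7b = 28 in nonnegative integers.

1

gcd(72, 7):
  72 = 10*7 + 2
  7 = 3*2 + 1
  2 = 2*1
so gcd(72, 7) = 1.
Back-substitute for Bézout coefficients:
  1 = 7 - 3*2
  ... = 72*(-3) + 7*(31)
Scale by 28: one solution is (-84, 868). Reduce a mod 7: (0, 4).
General: a = 0 + 7t, b = 4 - 72t.
a ≥ 0 ⇒ t ≥ 0; b ≥ 0 ⇒ t ≤ 0. So t ∈ [0, 0]: 1 solution.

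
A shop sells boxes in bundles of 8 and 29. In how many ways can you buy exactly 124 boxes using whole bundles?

1

Need nonnegative integers with 8j + 29k = 124.
gcd(8, 29) = 1, and 8·(11) + 29·(-3) = 1.
So (j₀, k₀) = (1364, -372); general j = 1364 + 29t, k = -372 - 8t.
j ≥ 0 ⇒ t ≥ -47; k ≥ 0 ⇒ t ≤ -47. That's 1 value of t.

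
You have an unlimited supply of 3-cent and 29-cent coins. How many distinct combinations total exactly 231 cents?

3

Need nonnegative integers with 3j + 29k = 231.
gcd(3, 29) = 1, and 3·(10) + 29·(-1) = 1.
So (j₀, k₀) = (2310, -231); general j = 2310 + 29t, k = -231 - 3t.
j ≥ 0 ⇒ t ≥ -79; k ≥ 0 ⇒ t ≤ -77. That's 3 values of t.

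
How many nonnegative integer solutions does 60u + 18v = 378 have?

gcd(60, 18) = 6  (60 = 3*18 + 6, 18 = 3*6).
Back-substituting, 60*(1) + 18*(-3) = 6.
Scale by 63: one solution is (63, -189). Reduce u mod 3: (0, 21).
General: u = 0 + 3t, v = 21 - 10t.
u ≥ 0 ⇒ t ≥ 0; v ≥ 0 ⇒ t ≤ 2. So t ∈ [0, 2]: 3 solutions.

3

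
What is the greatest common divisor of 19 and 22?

gcd(22, 19):
  22 = 1*19 + 3
  19 = 6*3 + 1
  3 = 3*1
so gcd(22, 19) = 1.

1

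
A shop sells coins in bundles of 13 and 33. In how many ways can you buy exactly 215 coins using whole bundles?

Need nonnegative integers with 13j + 33k = 215.
gcd(13, 33) = 1, and 13·(-5) + 33·(2) = 1.
So (j₀, k₀) = (-1075, 430); general j = -1075 + 33t, k = 430 - 13t.
j ≥ 0 ⇒ t ≥ 33; k ≥ 0 ⇒ t ≤ 33. That's 1 value of t.

1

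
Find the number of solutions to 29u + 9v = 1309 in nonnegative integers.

5

gcd(29, 9):
  29 = 3*9 + 2
  9 = 4*2 + 1
  2 = 2*1
so gcd(29, 9) = 1.
Back-substitute for Bézout coefficients:
  1 = 9 - 4*2
  ... = 29*(-4) + 9*(13)
Scale by 1309: one solution is (-5236, 17017). Reduce u mod 9: (2, 139).
General: u = 2 + 9t, v = 139 - 29t.
u ≥ 0 ⇒ t ≥ 0; v ≥ 0 ⇒ t ≤ 4. So t ∈ [0, 4]: 5 solutions.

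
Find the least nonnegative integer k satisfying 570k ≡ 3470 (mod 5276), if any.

2135

gcd(5276, 570):
  5276 = 9·570 + 146
  570 = 3·146 + 132
  146 = 1·132 + 14
  132 = 9·14 + 6
  14 = 2·6 + 2
  6 = 3·2
so gcd(5276, 570) = 2.
2 divides 3470, so solutions exist.
Back-substitute for Bézout coefficients:
  2 = 14 - 2·6
  ... = 570·(-759) + 5276·(82)
So 570·(-759) ≡ 2 (mod 5276); multiply by 1735: k ≡ -1316865 (mod 2638).
Smallest nonnegative: k = -1316865 mod 2638 = 2135.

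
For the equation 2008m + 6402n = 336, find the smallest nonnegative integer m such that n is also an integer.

2487

gcd(6402, 2008):
  6402 = 3×2008 + 378
  2008 = 5×378 + 118
  378 = 3×118 + 24
  118 = 4×24 + 22
  24 = 1×22 + 2
  22 = 11×2
so gcd(6402, 2008) = 2.
2 divides 336, so solutions exist.
Back-substitute for Bézout coefficients:
  2 = 24 - 1×22
  ... = 2008×(-271) + 6402×(85)
Scale by 336/2 = 168: (m₀, n₀) = (-45528, 14280).
General solution: m = -45528 + 3201t, n = 14280 - 1004t for integer t.
m ≥ 0: smallest is -45528 mod 3201 = 2487 (at t = 15), with n = -780.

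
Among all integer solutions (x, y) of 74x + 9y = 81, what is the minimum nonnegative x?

gcd(74, 9) = 1  (74 = 8×9 + 2, 9 = 4×2 + 1, 2 = 2×1).
1 divides 81, so solutions exist.
Back-substituting, 74×(-4) + 9×(33) = 1.
Scale by 81/1 = 81: (x₀, y₀) = (-324, 2673).
General solution: x = -324 + 9t, y = 2673 - 74t for integer t.
x ≥ 0: smallest is -324 mod 9 = 0 (at t = 36), with y = 9.

0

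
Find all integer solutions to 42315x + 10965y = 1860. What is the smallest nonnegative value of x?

gcd(42315, 10965) = 15.
15 divides 1860, so solutions exist.
By Bézout, 42315*(220) + 10965*(-849) = 15.
Scale by 1860/15 = 124: (x₀, y₀) = (27280, -105276).
General solution: x = 27280 + 731t, y = -105276 - 2821t for integer t.
x ≥ 0: smallest is 27280 mod 731 = 233 (at t = -37), with y = -899.

233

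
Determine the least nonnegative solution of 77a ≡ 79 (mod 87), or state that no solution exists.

gcd(87, 77) = 1  (87 = 1×77 + 10, 77 = 7×10 + 7, 10 = 1×7 + 3, 7 = 2×3 + 1, 3 = 3×1).
1 divides 79, so solutions exist.
Back-substituting, 77×(26) + 87×(-23) = 1.
So 77×(26) ≡ 1 (mod 87); multiply by 79: a ≡ 2054 (mod 87).
Smallest nonnegative: a = 2054 mod 87 = 53.

53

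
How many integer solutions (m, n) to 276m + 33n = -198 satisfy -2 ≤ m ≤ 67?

gcd(276, 33) = 3  (276 = 8·33 + 12, 33 = 2·12 + 9, 12 = 1·9 + 3, 9 = 3·3).
Back-substituting, 276·(3) + 33·(-25) = 3.
Scale by -66: particular solution (-198, 1650); reduce m mod 11: (0, -6).
General solution: m = 0 + 11t, n = -6 - 92t for integer t.
-2 ≤ 0 + 11t ≤ 67 gives t ∈ [0, 6], which is 7 values.

7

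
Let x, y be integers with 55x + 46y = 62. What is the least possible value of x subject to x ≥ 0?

12

gcd(55, 46) = 1.
1 divides 62, so solutions exist.
By Bézout, 55·(-5) + 46·(6) = 1.
Scale by 62/1 = 62: (x₀, y₀) = (-310, 372).
General solution: x = -310 + 46t, y = 372 - 55t for integer t.
x ≥ 0: smallest is -310 mod 46 = 12 (at t = 7), with y = -13.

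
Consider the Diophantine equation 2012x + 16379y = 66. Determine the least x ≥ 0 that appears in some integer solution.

15972

gcd(16379, 2012) = 1.
1 divides 66, so solutions exist.
By Bézout, 2012*(-4225) + 16379*(519) = 1.
Scale by 66/1 = 66: (x₀, y₀) = (-278850, 34254).
General solution: x = -278850 + 16379t, y = 34254 - 2012t for integer t.
x ≥ 0: smallest is -278850 mod 16379 = 15972 (at t = 18), with y = -1962.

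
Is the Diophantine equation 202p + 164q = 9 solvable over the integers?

no

gcd(202, 164) = 2  (202 = 1×164 + 38, 164 = 4×38 + 12, 38 = 3×12 + 2, 12 = 6×2).
2 does not divide 9 (remainder 1), so no integer solutions.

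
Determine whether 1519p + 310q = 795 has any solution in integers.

no

gcd(1519, 310) = 31  (1519 = 4·310 + 279, 310 = 1·279 + 31, 279 = 9·31).
31 does not divide 795 (remainder 20), so no integer solutions.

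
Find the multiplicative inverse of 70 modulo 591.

gcd(591, 70) = 1  (591 = 8·70 + 31, 70 = 2·31 + 8, 31 = 3·8 + 7, 8 = 1·7 + 1, 7 = 7·1).
Back-substituting, 70·(76) + 591·(-9) = 1.
So 70·76 ≡ 1 (mod 591), and 76 mod 591 = 76.

76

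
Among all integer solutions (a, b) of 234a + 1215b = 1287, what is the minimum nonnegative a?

73

gcd(1215, 234) = 9  (1215 = 5·234 + 45, 234 = 5·45 + 9, 45 = 5·9).
9 divides 1287, so solutions exist.
Back-substituting, 234·(26) + 1215·(-5) = 9.
Scale by 1287/9 = 143: (a₀, b₀) = (3718, -715).
General solution: a = 3718 + 135t, b = -715 - 26t for integer t.
a ≥ 0: smallest is 3718 mod 135 = 73 (at t = -27), with b = -13.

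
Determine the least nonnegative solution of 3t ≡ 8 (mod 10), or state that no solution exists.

6

gcd(10, 3) = 1.
1 divides 8, so solutions exist.
By Bézout, 3*(-3) + 10*(1) = 1.
So 3*(-3) ≡ 1 (mod 10); multiply by 8: t ≡ -24 (mod 10).
Smallest nonnegative: t = -24 mod 10 = 6.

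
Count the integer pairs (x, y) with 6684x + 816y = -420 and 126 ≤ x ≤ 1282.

17

gcd(6684, 816) = 12.
By Bézout, 6684×(21) + 816×(-172) = 12.
Particular solution: (13, -107).
General solution: x = 13 + 68t, y = -107 - 557t for integer t.
126 ≤ 13 + 68t ≤ 1282 gives t ∈ [2, 18], which is 17 values.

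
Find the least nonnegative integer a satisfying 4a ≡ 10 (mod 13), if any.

gcd(13, 4):
  13 = 3·4 + 1
  4 = 4·1
so gcd(13, 4) = 1.
1 divides 10, so solutions exist.
Back-substitute for Bézout coefficients:
  1 = 13 - 3·4
  ... = 4·(-3) + 13·(1)
So 4·(-3) ≡ 1 (mod 13); multiply by 10: a ≡ -30 (mod 13).
Smallest nonnegative: a = -30 mod 13 = 9.

9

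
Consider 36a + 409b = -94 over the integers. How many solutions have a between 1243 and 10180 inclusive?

gcd(409, 36) = 1  (409 = 11·36 + 13, 36 = 2·13 + 10, 13 = 1·10 + 3, 10 = 3·3 + 1, 3 = 3·1).
Back-substituting, 36·(125) + 409·(-11) = 1.
Scale by -94: particular solution (-11750, 1034); reduce a mod 409: (111, -10).
General solution: a = 111 + 409t, b = -10 - 36t for integer t.
1243 ≤ 111 + 409t ≤ 10180 gives t ∈ [3, 24], which is 22 values.

22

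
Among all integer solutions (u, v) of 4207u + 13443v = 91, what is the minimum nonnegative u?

2371

gcd(13443, 4207):
  13443 = 3×4207 + 822
  4207 = 5×822 + 97
  822 = 8×97 + 46
  97 = 2×46 + 5
  46 = 9×5 + 1
  5 = 5×1
so gcd(13443, 4207) = 1.
1 divides 91, so solutions exist.
Back-substitute for Bézout coefficients:
  1 = 46 - 9×5
  ... = 4207×(-2633) + 13443×(824)
Scale by 91/1 = 91: (u₀, v₀) = (-239603, 74984).
General solution: u = -239603 + 13443t, v = 74984 - 4207t for integer t.
u ≥ 0: smallest is -239603 mod 13443 = 2371 (at t = 18), with v = -742.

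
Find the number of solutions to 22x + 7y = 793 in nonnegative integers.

5

gcd(22, 7) = 1  (22 = 3·7 + 1, 7 = 7·1).
Back-substituting, 22·(1) + 7·(-3) = 1.
Scale by 793: one solution is (793, -2379). Reduce x mod 7: (2, 107).
General: x = 2 + 7t, y = 107 - 22t.
x ≥ 0 ⇒ t ≥ 0; y ≥ 0 ⇒ t ≤ 4. So t ∈ [0, 4]: 5 solutions.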